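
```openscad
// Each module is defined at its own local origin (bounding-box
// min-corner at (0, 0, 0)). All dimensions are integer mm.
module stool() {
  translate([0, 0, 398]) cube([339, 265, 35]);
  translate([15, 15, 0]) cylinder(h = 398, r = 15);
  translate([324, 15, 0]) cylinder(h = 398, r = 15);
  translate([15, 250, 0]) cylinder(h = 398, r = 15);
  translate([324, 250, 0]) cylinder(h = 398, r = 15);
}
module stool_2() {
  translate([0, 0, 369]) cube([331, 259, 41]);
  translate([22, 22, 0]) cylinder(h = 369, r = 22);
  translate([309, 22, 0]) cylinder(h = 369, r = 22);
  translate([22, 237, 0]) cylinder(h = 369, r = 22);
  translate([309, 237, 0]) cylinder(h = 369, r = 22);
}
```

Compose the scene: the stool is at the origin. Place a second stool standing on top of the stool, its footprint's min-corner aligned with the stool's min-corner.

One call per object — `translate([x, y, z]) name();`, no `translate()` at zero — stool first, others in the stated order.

stool();
translate([0, 0, 433]) stool_2();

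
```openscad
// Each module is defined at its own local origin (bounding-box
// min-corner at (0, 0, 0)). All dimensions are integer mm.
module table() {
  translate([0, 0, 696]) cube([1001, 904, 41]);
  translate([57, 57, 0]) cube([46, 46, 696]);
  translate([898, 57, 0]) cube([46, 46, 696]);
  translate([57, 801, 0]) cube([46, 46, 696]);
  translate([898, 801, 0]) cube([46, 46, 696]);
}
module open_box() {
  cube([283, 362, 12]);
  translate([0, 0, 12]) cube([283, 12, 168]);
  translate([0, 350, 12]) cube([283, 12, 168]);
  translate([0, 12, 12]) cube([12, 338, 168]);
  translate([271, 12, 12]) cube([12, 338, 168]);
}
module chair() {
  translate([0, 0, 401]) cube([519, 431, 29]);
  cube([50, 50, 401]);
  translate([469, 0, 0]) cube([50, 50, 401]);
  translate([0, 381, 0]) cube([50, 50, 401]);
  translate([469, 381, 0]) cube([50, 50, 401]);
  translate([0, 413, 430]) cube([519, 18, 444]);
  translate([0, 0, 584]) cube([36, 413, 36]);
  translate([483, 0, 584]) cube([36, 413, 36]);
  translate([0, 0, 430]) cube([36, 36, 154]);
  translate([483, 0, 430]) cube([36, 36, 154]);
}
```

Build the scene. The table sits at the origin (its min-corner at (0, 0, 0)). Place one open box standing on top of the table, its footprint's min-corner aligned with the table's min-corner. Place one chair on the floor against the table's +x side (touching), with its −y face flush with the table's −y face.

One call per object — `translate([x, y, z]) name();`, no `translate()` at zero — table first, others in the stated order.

table();
translate([0, 0, 737]) open_box();
translate([1001, 0, 0]) chair();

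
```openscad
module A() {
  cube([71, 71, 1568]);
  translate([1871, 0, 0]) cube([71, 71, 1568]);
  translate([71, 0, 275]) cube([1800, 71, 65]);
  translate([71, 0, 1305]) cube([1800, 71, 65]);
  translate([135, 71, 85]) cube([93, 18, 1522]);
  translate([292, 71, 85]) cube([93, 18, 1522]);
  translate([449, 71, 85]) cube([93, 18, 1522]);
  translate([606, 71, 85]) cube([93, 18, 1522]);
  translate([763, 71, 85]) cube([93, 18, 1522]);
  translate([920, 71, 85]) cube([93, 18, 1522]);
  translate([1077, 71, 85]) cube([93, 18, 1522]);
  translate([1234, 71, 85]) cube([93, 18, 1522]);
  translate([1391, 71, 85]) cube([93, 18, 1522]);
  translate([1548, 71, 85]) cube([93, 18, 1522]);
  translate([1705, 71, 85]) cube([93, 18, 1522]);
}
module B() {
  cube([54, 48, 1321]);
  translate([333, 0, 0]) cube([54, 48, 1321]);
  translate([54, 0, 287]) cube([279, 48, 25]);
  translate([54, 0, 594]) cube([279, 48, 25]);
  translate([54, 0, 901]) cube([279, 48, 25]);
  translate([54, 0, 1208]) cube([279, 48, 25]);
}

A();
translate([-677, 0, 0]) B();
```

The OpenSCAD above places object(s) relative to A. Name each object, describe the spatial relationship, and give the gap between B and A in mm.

The ladder's nearest face is 290 mm from the fence section's −x face.

A is a fence section. B is a ladder. The ladder is on the floor beside the fence section on its −x side. The gap between the ladder and the fence section is 290 mm.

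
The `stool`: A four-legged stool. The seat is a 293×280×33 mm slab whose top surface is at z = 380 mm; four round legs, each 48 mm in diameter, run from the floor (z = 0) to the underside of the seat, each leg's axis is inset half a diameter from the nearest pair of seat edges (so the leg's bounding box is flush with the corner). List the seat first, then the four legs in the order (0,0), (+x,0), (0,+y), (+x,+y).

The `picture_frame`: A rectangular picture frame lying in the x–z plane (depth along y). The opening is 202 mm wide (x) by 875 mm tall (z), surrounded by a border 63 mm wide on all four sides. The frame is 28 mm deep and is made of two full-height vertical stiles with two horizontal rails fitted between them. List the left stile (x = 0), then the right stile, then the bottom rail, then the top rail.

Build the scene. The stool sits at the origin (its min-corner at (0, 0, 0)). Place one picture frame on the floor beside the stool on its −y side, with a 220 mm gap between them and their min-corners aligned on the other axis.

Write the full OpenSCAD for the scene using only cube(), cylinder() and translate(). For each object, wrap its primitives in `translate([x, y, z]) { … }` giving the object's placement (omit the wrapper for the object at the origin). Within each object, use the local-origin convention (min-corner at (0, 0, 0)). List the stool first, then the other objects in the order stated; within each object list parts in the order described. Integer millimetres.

translate([0, 0, 347]) cube([293, 280, 33]);
translate([24, 24, 0]) cylinder(h = 347, r = 24);
translate([269, 24, 0]) cylinder(h = 347, r = 24);
translate([24, 256, 0]) cylinder(h = 347, r = 24);
translate([269, 256, 0]) cylinder(h = 347, r = 24);
translate([0, -248, 0]) {
  cube([63, 28, 1001]);
  translate([265, 0, 0]) cube([63, 28, 1001]);
  translate([63, 0, 0]) cube([202, 28, 63]);
  translate([63, 0, 938]) cube([202, 28, 63]);
}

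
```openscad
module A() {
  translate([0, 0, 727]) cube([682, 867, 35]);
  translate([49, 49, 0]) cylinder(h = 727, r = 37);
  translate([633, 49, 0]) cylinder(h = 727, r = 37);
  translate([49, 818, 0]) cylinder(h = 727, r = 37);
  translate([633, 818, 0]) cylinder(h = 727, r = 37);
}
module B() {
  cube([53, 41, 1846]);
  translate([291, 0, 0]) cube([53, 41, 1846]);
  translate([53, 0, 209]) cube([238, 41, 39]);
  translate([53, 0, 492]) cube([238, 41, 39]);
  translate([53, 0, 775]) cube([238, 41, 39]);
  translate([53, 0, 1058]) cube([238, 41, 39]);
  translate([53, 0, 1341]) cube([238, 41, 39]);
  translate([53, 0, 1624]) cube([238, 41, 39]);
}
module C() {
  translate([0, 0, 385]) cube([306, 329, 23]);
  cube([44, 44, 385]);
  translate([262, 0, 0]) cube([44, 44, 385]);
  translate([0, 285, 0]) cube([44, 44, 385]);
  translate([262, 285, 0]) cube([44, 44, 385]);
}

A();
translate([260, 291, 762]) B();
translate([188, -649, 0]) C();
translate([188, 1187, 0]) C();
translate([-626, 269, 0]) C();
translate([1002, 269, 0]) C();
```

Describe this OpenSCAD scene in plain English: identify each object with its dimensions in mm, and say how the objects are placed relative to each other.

A is a table: top 682 mm (x) × 867 mm (y), 35 mm thick, upper face at z = 762 mm, on four round legs of 74 mm diameter, each leg's bounding box inset 12 mm from the nearest pair of top edges, running from z = 0 to the bottom of the top.

B is a wooden ladder with two side rails of 53×41 mm section and 1846 mm height, set 344 mm apart overall. Between them run 6 rectangular rungs (41 mm deep, 39 mm thick), front faces flush with the rails' −y face. The bottom of the first rung is 209 mm above the floor and each subsequent rung is 283 mm higher than the one below.

C is a four-legged stool. The seat is 306×329 mm, 23 mm thick, top at z = 408 mm. It stands on four square legs, each 44×44 mm in cross-section, from z = 0 to the seat underside, each flush with a corner of the seat.

The ladder is on top of the table. Four stools sit around the table at the −y, +y, −x, +x sides.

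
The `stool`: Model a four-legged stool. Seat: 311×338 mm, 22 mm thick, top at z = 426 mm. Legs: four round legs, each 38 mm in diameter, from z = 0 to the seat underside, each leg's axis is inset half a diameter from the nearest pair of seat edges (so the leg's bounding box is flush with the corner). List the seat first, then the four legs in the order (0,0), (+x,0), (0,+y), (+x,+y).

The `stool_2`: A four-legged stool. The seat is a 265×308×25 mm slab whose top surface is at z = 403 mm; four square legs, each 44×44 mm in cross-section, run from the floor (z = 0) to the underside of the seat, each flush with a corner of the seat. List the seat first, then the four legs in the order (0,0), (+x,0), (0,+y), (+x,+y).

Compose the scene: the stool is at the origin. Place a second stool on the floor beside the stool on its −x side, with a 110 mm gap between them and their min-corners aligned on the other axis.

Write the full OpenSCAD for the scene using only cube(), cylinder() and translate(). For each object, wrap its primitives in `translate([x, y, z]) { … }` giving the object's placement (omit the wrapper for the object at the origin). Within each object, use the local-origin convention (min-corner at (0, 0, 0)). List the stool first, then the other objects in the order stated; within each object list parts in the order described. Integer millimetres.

translate([0, 0, 404]) cube([311, 338, 22]);
translate([19, 19, 0]) cylinder(h = 404, r = 19);
translate([292, 19, 0]) cylinder(h = 404, r = 19);
translate([19, 319, 0]) cylinder(h = 404, r = 19);
translate([292, 319, 0]) cylinder(h = 404, r = 19);
translate([-375, 0, 0]) {
  translate([0, 0, 378]) cube([265, 308, 25]);
  cube([44, 44, 378]);
  translate([221, 0, 0]) cube([44, 44, 378]);
  translate([0, 264, 0]) cube([44, 44, 378]);
  translate([221, 264, 0]) cube([44, 44, 378]);
}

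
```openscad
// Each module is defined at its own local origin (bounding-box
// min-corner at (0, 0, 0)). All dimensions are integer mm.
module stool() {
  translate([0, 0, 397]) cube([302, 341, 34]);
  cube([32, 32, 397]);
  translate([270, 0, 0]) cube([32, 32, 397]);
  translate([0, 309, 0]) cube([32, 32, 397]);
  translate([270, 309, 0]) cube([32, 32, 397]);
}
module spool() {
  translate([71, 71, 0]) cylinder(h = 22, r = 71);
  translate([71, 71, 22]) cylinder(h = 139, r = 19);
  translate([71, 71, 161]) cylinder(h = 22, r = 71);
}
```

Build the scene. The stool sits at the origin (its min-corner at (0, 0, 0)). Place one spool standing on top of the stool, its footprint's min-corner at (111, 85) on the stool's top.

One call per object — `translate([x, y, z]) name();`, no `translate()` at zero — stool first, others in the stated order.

stool();
translate([111, 85, 431]) spool();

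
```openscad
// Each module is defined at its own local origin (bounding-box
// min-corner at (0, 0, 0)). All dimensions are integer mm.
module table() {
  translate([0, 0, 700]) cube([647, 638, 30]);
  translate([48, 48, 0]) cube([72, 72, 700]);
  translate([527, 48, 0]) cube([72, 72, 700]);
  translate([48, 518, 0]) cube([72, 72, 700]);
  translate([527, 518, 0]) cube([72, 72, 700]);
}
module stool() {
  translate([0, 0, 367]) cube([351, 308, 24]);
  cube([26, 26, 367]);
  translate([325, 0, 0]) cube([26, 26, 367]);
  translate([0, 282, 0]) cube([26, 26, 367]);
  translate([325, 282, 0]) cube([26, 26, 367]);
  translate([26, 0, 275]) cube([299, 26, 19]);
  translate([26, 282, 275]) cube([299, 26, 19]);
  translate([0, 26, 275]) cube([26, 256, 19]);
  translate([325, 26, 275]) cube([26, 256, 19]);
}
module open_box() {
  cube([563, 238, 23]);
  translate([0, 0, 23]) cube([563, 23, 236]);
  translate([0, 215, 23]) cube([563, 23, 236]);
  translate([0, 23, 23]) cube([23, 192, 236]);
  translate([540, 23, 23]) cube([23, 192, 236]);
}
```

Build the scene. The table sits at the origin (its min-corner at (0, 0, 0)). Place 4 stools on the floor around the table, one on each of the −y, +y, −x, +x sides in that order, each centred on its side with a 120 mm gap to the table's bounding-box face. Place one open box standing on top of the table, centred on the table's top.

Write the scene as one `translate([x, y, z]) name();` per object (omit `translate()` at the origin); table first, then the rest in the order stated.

table();
translate([148, -428, 0]) stool();
translate([148, 758, 0]) stool();
translate([-471, 165, 0]) stool();
translate([767, 165, 0]) stool();
translate([42, 200, 730]) open_box();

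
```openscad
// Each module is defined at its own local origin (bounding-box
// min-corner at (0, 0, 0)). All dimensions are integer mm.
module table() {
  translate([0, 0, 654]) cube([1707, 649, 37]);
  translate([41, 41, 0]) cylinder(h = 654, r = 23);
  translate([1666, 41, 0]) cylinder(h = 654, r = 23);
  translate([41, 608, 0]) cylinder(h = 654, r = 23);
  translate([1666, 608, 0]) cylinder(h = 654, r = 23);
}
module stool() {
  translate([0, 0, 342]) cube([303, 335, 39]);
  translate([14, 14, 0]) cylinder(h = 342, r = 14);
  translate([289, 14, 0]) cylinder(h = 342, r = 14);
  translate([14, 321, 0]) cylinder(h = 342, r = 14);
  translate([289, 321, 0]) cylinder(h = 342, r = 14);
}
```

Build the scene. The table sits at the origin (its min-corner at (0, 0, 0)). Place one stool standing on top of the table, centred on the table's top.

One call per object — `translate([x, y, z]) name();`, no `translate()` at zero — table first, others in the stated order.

table();
translate([702, 157, 691]) stool();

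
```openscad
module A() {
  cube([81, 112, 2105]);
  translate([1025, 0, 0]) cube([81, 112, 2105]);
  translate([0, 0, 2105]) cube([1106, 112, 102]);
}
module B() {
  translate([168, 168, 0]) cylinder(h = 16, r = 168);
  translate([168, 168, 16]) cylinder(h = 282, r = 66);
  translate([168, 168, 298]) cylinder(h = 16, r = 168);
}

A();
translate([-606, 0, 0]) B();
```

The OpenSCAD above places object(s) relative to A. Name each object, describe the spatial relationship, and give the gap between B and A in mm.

The spool's nearest face is 270 mm from the door frame's −x face.

A is a door frame. B is a spool. The spool is on the floor beside the door frame on its −x side. The gap between the spool and the door frame is 270 mm.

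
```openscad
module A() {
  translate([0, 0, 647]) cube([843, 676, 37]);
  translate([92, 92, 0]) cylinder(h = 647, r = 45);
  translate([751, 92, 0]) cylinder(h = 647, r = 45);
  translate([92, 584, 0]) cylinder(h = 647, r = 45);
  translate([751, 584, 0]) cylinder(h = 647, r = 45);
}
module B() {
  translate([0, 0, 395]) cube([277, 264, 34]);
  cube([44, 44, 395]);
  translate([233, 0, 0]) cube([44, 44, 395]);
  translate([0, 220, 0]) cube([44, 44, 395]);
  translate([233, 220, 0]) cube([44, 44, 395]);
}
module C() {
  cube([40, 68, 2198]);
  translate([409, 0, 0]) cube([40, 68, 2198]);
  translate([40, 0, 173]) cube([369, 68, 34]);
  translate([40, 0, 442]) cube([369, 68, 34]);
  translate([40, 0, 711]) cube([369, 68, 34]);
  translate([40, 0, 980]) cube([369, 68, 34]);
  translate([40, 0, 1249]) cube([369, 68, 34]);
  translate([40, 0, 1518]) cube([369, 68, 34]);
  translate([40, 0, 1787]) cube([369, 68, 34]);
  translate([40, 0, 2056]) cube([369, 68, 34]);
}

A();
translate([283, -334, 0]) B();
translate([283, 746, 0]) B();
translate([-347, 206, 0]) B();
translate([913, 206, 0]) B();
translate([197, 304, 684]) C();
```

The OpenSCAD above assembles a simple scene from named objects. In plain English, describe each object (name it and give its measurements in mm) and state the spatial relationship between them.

A is a table with a 843×676 mm rectangular top, 37 mm thick, top surface at z = 684 mm, supported by four round legs of 90 mm diameter, each leg's bounding box inset 47 mm from the nearest pair of top edges, running from the floor.

B is a simple wooden stool: a rectangular seat 277 mm (x) by 264 mm (y), 34 mm thick, top face at z = 429 mm, on four square legs, each 44×44 mm in cross-section. The legs rest on z = 0, each flush with a corner of the seat.

C is a straight ladder. Two 40×68 mm vertical rails, 2198 mm tall, stand 449 mm apart (outside-to-outside) with their front faces coplanar on the −y side. 8 rungs, each 68 mm deep and 34 mm tall, span between the inner faces of the rails, front faces flush with the rails. The lowest rung's underside is at z = 173 mm and rungs are spaced 269 mm apart (underside to underside).

Four stools sit around the table at the −y, +y, −x, +x sides. The ladder is on top of the table, centred.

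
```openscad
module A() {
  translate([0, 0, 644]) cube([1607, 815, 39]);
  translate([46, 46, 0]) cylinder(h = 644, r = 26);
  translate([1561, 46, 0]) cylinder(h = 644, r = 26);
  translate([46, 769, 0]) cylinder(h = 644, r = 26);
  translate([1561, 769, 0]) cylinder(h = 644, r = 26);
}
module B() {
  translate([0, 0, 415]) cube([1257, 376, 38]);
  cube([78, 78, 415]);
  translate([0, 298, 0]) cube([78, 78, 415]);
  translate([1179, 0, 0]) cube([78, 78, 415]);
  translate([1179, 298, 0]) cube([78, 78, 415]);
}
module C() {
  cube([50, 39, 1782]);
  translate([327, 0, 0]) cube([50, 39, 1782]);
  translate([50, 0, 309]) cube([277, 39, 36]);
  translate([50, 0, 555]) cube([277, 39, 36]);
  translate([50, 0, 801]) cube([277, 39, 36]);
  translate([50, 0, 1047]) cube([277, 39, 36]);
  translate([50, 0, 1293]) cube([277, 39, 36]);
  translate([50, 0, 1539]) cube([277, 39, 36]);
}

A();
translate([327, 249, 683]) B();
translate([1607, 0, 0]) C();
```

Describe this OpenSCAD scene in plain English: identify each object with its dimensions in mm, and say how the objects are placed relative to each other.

A is a table: top 1607 mm (x) × 815 mm (y), 39 mm thick, upper face at z = 683 mm, on four round legs of 52 mm diameter, each leg's bounding box inset 20 mm from the nearest pair of top edges, running from z = 0 to the bottom of the top.

B is a long wooden bench with a 1257 mm (x) × 376 mm (y) seat, 38 mm thick, its top surface 453 mm above the floor. Four 78 mm square legs at the seat corners, flush with the edges, run from z = 0 to the seat underside.

C is a straight ladder. Two 50×39 mm vertical rails, 1782 mm tall, stand 377 mm apart (outside-to-outside) with their front faces coplanar on the −y side. 6 rungs, each 39 mm deep and 36 mm tall, span between the inner faces of the rails, front faces flush with the rails. The lowest rung's underside is at z = 309 mm and rungs are spaced 246 mm apart (underside to underside).

The bench is on top of the table. The ladder is against the table's +x side, with their −y faces flush.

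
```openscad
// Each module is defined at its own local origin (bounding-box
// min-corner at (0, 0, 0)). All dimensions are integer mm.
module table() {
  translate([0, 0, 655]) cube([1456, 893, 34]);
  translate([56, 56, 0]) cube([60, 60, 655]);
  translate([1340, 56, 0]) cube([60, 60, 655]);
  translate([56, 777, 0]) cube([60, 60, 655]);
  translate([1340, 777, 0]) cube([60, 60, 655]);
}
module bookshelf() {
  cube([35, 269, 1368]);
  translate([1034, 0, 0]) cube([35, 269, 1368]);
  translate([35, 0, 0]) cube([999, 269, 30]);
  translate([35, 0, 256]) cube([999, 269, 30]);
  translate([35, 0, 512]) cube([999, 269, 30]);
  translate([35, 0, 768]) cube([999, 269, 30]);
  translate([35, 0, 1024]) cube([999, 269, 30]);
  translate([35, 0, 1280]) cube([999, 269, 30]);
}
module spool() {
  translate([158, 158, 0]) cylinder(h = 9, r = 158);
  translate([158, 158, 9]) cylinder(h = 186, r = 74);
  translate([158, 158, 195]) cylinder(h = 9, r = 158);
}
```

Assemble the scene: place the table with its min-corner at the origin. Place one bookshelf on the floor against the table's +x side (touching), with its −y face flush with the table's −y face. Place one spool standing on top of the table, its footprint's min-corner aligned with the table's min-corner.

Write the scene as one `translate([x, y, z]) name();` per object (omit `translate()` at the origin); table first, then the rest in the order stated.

table();
translate([1456, 0, 0]) bookshelf();
translate([0, 0, 689]) spool();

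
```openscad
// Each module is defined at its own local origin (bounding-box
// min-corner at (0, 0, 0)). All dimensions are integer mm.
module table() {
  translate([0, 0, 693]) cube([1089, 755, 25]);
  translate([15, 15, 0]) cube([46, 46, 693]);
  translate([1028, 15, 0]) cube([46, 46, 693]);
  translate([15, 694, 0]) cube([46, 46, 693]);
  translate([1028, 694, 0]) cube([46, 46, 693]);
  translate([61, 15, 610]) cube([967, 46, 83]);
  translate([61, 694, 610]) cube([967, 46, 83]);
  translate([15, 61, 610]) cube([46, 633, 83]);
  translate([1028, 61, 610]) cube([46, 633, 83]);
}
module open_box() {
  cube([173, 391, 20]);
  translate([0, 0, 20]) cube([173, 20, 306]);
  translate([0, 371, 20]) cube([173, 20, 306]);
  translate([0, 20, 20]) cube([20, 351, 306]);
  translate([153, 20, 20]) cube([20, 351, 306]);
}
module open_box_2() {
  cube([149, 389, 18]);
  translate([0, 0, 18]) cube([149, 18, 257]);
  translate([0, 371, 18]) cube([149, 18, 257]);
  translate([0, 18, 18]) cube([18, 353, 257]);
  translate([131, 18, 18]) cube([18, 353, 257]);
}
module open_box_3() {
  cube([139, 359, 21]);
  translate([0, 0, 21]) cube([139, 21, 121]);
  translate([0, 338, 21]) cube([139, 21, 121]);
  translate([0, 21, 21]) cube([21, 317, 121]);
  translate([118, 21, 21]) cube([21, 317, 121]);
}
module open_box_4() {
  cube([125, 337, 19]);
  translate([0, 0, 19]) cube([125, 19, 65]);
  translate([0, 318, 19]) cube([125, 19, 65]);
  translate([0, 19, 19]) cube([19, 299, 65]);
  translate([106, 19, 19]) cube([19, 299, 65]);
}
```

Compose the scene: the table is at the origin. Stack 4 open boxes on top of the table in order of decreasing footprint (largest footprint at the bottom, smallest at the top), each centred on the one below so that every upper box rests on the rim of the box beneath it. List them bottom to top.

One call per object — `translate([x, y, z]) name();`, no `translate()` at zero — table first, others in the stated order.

table();
translate([458, 182, 718]) open_box();
translate([470, 183, 1044]) open_box_2();
translate([475, 198, 1319]) open_box_3();
translate([482, 209, 1461]) open_box_4();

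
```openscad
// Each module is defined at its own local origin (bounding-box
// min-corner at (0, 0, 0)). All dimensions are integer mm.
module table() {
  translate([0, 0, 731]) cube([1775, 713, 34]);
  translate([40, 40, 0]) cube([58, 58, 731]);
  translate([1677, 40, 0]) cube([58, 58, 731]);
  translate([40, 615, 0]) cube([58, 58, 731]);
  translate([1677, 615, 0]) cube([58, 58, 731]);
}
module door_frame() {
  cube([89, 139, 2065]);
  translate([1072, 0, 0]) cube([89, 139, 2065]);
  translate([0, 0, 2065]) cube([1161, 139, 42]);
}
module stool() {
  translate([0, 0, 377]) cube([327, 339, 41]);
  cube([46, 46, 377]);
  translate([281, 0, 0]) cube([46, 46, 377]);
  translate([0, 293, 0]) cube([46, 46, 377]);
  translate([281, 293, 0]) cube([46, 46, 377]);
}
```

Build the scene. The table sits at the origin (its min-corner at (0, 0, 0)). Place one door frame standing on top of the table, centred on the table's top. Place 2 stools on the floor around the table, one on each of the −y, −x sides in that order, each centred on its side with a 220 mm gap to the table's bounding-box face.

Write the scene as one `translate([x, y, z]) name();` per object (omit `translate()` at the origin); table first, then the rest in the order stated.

table();
translate([307, 287, 765]) door_frame();
translate([724, -559, 0]) stool();
translate([-547, 187, 0]) stool();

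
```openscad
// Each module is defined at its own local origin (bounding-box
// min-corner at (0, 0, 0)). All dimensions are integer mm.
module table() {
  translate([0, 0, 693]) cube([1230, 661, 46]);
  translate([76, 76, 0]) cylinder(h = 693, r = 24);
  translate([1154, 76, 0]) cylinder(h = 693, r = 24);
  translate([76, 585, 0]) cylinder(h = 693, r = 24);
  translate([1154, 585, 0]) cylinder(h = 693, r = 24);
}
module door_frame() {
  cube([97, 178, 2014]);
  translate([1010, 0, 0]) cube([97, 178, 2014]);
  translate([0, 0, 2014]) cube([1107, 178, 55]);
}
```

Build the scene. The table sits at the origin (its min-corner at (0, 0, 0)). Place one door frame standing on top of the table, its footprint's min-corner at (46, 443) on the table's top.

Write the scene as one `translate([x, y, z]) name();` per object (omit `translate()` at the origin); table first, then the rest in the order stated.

table();
translate([46, 443, 739]) door_frame();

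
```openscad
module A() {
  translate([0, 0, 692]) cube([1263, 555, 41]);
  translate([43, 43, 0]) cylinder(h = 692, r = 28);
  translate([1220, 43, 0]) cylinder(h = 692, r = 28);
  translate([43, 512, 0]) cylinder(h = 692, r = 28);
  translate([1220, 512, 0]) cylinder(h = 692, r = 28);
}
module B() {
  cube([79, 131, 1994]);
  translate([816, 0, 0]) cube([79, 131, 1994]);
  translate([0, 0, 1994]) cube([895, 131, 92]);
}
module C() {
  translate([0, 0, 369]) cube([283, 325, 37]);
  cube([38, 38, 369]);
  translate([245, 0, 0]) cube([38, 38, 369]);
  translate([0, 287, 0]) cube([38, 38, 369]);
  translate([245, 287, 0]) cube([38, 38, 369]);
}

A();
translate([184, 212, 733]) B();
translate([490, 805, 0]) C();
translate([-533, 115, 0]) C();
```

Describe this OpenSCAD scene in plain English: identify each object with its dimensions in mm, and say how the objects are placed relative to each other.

A is a table: top 1263 mm (x) × 555 mm (y), 41 mm thick, upper face at z = 733 mm, on four round legs of 56 mm diameter, each leg's bounding box inset 15 mm from the nearest pair of top edges, running from z = 0 to the bottom of the top.

B is a door frame. The clear opening is 737 mm wide and 1994 mm high. Two 79 mm wide jambs, 131 mm deep, stand either side of the opening from the floor to the top of the opening. A 92 mm thick head sits across the top of both jambs, spanning the full outside width of the frame.

C is a four-legged stool. The seat is a 283×325×37 mm slab whose top surface is at z = 406 mm; four square legs, each 38×38 mm in cross-section, run from the floor (z = 0) to the underside of the seat, each flush with a corner of the seat.

The door frame is on top of the table, centred. Two stools sit around the table at the +y, −x sides.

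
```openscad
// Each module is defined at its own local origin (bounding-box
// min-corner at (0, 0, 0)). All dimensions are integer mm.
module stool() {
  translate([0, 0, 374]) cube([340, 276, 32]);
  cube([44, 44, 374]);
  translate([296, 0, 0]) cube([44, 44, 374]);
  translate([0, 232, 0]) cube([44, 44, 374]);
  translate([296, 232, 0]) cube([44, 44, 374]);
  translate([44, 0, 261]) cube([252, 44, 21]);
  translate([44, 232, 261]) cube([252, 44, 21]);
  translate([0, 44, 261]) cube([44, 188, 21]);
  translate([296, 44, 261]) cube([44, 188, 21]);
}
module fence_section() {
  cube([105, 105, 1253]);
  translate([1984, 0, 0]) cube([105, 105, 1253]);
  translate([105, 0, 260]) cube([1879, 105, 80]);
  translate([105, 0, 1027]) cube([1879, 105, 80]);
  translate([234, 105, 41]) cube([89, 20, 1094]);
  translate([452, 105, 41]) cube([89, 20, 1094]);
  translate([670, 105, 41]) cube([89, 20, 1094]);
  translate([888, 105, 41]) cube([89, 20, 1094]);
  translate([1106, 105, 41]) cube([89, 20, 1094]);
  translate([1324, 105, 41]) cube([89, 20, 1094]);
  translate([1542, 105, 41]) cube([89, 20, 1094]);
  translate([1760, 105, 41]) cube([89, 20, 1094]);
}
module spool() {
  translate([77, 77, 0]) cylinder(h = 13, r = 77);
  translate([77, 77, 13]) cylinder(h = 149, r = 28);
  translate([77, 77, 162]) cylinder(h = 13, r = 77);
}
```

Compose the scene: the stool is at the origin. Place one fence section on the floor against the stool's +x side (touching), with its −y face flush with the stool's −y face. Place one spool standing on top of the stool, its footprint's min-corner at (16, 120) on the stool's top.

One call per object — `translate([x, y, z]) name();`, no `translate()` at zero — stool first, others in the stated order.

stool();
translate([340, 0, 0]) fence_section();
translate([16, 120, 406]) spool();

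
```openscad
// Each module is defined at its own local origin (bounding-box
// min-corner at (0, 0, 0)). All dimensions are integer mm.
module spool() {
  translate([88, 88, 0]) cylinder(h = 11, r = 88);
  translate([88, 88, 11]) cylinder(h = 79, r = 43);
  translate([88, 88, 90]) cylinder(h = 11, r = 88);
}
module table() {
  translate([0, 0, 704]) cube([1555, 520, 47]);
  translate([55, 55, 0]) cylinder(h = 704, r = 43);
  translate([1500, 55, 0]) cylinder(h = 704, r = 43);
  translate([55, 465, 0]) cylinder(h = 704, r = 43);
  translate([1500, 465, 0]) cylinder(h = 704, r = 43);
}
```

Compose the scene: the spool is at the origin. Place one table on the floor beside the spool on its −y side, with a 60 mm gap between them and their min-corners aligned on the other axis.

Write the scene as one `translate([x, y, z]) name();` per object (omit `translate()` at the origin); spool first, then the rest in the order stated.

spool();
translate([0, -580, 0]) table();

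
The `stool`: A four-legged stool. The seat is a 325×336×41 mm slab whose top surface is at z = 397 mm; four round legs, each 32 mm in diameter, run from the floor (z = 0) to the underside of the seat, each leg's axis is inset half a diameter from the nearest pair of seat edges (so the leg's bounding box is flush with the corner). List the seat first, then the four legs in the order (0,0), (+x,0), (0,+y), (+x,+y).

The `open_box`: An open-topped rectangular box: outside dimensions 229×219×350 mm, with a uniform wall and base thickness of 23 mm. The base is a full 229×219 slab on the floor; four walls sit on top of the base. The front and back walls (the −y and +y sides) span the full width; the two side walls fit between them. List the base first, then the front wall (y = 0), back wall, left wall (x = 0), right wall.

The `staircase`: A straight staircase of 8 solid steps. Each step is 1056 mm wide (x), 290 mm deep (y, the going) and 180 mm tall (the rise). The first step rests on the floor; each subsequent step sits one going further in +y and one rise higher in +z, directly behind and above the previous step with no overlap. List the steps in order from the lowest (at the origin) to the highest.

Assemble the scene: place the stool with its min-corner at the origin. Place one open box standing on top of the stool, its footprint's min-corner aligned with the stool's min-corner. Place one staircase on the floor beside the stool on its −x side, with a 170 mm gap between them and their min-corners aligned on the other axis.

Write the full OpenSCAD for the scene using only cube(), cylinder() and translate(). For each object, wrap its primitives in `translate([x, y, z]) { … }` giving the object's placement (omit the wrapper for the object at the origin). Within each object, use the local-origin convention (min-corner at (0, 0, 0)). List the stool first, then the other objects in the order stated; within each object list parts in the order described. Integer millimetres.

translate([0, 0, 356]) cube([325, 336, 41]);
translate([16, 16, 0]) cylinder(h = 356, r = 16);
translate([309, 16, 0]) cylinder(h = 356, r = 16);
translate([16, 320, 0]) cylinder(h = 356, r = 16);
translate([309, 320, 0]) cylinder(h = 356, r = 16);
translate([0, 0, 397]) {
  cube([229, 219, 23]);
  translate([0, 0, 23]) cube([229, 23, 327]);
  translate([0, 196, 23]) cube([229, 23, 327]);
  translate([0, 23, 23]) cube([23, 173, 327]);
  translate([206, 23, 23]) cube([23, 173, 327]);
}
translate([-1226, 0, 0]) {
  cube([1056, 290, 180]);
  translate([0, 290, 180]) cube([1056, 290, 180]);
  translate([0, 580, 360]) cube([1056, 290, 180]);
  translate([0, 870, 540]) cube([1056, 290, 180]);
  translate([0, 1160, 720]) cube([1056, 290, 180]);
  translate([0, 1450, 900]) cube([1056, 290, 180]);
  translate([0, 1740, 1080]) cube([1056, 290, 180]);
  translate([0, 2030, 1260]) cube([1056, 290, 180]);
}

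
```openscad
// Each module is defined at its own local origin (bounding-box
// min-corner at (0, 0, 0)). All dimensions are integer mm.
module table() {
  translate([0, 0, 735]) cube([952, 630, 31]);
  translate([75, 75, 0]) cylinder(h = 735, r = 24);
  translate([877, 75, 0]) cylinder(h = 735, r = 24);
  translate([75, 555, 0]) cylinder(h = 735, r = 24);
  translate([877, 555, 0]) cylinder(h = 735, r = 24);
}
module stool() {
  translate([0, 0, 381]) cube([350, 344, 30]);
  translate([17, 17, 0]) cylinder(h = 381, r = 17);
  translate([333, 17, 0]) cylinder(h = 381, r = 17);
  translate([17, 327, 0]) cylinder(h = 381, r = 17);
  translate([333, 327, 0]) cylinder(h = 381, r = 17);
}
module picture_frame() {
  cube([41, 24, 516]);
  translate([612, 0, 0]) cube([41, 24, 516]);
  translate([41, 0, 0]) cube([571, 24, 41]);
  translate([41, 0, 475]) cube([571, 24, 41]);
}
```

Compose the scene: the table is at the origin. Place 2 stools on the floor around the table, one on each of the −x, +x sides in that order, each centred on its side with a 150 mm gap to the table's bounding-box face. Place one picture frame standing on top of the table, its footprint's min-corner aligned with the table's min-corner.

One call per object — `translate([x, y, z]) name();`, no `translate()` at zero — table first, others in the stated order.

table();
translate([-500, 143, 0]) stool();
translate([1102, 143, 0]) stool();
translate([0, 0, 766]) picture_frame();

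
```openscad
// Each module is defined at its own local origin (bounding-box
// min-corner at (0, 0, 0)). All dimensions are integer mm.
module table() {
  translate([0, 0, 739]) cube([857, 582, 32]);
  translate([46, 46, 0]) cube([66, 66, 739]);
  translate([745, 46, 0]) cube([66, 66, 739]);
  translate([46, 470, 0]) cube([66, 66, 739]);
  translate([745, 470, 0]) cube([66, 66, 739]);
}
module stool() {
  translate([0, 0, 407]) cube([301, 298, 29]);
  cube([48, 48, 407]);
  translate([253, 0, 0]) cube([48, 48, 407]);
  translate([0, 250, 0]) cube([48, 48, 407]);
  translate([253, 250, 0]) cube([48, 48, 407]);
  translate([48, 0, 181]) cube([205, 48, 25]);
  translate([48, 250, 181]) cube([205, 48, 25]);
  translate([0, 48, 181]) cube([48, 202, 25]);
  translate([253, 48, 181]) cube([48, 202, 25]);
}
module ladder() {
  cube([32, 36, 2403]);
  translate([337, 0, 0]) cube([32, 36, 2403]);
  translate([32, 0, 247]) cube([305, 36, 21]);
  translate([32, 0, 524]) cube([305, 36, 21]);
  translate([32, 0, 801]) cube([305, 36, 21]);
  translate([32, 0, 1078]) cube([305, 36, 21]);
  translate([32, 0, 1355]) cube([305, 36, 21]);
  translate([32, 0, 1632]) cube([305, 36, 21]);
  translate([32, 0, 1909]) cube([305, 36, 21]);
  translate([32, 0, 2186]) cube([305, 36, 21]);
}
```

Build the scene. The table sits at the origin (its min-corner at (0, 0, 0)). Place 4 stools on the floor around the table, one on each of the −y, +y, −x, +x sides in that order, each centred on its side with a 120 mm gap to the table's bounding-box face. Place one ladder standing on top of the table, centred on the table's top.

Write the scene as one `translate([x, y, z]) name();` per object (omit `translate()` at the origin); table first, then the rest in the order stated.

table();
translate([278, -418, 0]) stool();
translate([278, 702, 0]) stool();
translate([-421, 142, 0]) stool();
translate([977, 142, 0]) stool();
translate([244, 273, 771]) ladder();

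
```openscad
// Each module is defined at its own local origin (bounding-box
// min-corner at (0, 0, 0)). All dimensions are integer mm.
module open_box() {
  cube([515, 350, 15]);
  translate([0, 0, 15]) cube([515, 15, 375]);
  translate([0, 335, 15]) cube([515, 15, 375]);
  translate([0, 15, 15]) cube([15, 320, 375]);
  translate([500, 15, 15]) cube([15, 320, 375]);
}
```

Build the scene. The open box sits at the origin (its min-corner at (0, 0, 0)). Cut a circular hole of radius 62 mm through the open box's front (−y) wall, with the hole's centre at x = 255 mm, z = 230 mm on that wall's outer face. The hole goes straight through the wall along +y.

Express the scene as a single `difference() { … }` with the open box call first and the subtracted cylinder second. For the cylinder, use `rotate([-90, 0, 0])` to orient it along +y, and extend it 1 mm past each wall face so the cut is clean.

difference() {
  open_box();
  translate([255, -1, 230]) rotate([-90, 0, 0]) cylinder(h = 17, r = 62);
}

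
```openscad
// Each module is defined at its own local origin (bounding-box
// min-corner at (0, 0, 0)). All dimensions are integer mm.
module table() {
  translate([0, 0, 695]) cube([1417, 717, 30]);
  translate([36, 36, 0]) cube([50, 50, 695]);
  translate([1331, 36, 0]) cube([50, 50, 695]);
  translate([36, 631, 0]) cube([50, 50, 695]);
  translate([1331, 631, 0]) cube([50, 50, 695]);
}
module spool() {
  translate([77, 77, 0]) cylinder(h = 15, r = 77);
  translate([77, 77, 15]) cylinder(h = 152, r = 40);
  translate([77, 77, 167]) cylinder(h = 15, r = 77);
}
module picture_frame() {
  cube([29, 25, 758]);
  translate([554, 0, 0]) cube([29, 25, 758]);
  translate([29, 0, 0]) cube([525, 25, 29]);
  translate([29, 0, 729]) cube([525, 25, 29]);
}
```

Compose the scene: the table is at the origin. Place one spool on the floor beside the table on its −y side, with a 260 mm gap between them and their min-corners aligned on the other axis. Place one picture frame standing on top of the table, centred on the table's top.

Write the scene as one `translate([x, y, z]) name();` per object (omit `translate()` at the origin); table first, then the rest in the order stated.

table();
translate([0, -414, 0]) spool();
translate([417, 346, 725]) picture_frame();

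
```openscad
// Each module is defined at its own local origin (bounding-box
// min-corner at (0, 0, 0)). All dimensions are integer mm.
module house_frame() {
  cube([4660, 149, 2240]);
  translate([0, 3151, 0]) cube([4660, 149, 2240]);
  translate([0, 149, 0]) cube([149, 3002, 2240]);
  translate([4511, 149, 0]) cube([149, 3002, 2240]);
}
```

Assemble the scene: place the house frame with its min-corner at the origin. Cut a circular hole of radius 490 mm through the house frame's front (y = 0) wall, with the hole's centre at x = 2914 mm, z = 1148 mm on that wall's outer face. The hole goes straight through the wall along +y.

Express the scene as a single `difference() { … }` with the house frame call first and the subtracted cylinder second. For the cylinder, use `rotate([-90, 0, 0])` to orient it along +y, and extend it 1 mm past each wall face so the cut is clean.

difference() {
  house_frame();
  translate([2914, -1, 1148]) rotate([-90, 0, 0]) cylinder(h = 151, r = 490);
}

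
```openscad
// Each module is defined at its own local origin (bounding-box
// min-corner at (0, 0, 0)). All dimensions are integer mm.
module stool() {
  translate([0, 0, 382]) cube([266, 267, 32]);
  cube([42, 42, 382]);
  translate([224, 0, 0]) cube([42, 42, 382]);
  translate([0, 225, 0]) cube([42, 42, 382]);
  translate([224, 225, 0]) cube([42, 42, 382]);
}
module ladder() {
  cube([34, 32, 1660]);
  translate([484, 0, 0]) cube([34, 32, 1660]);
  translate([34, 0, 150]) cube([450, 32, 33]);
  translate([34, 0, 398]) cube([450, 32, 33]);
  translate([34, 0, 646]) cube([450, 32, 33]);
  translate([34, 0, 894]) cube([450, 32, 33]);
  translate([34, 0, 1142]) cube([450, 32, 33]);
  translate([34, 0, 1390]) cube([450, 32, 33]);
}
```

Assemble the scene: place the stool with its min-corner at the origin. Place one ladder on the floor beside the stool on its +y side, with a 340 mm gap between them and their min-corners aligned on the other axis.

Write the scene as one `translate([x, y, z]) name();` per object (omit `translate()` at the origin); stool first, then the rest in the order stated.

stool();
translate([0, 607, 0]) ladder();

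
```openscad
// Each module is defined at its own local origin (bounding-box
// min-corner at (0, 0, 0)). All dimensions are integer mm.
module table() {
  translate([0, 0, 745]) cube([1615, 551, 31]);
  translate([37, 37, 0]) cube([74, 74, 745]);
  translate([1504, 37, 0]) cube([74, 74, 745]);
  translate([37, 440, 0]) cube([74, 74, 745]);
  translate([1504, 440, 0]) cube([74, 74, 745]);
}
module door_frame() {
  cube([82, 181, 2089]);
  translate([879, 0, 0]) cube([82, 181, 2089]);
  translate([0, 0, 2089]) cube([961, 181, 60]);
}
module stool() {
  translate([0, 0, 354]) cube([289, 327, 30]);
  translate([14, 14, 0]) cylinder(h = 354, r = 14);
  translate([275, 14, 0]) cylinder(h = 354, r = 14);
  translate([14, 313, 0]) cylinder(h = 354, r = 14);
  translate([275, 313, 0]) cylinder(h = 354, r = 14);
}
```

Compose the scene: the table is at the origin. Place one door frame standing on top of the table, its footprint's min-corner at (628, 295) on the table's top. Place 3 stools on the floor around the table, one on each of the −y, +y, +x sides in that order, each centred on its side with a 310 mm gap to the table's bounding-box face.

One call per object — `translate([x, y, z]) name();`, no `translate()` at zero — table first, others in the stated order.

table();
translate([628, 295, 776]) door_frame();
translate([663, -637, 0]) stool();
translate([663, 861, 0]) stool();
translate([1925, 112, 0]) stool();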